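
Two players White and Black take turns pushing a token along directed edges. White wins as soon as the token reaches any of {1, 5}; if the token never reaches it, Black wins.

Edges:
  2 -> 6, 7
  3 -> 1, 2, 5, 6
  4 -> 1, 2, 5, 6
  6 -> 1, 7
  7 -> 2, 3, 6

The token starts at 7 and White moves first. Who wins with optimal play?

Track states (vertex, player-to-move).
A0 = {(1,White), (1,Black), (5,White), (5,Black)}
A1: add {(3,White), (4,White), (6,White)}.
A2 = A1; e.g. (2,White) stays out. (7,White) never enters ⇒ Black avoids the target.

Black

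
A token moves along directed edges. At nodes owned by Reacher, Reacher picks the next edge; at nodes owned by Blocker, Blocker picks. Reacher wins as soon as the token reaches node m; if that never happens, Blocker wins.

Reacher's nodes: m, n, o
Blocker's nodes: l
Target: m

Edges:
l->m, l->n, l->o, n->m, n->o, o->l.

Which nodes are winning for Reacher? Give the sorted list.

A0 = {m}
A1: add {n} — n (Reacher) has n→m.
A2 = A1; e.g. l (Blocker) can still go to o. Fixed point.
Reacher's winning region = {m, n}.

m, n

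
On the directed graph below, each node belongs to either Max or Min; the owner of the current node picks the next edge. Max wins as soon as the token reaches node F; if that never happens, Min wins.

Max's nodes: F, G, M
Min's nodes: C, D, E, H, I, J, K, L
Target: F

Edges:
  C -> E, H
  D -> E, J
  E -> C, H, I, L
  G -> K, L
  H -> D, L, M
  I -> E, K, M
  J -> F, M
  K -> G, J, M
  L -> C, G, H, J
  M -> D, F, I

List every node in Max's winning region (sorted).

F, J, M

A0 = {F}
A1: add {M} — M (Max) has M→F.
A2: add {J} — J (Min): all of {F, M} already in.
A3 = A2; e.g. C (Min) can still go to E. Fixed point.
Max's winning region = {F, J, M}.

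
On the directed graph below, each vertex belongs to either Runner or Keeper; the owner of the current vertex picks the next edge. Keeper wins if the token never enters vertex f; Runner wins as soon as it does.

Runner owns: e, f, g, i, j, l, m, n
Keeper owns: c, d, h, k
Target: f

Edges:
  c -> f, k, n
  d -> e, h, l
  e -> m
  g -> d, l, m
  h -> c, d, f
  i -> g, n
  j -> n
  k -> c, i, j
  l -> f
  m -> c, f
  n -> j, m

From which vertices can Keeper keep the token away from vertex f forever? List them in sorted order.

c, d, h, k

A0 = {f}
A1: add {l, m} — l (Runner) has l→f; m (Runner) has m→f.
A2: add {e, g, n} — e (Runner) has e→m; g (Runner) has g→l; n (Runner) has n→m.
A3: add {i, j} — i (Runner) has i→g; j (Runner) has j→n.
A4 = A3; e.g. c (Keeper) can still go to k. Fixed point.
Runner's attractor = {e, f, g, i, j, l, m, n}; Keeper avoids the target exactly from the complement.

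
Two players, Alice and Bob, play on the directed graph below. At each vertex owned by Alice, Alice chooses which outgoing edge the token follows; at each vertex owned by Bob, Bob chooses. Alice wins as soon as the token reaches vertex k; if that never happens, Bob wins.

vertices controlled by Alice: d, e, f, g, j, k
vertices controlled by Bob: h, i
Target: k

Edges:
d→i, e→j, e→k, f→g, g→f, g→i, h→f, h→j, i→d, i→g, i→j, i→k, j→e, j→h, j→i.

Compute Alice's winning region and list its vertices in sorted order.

A0 = {k}
A1: add {e} — e (Alice) has e→k.
A2: add {j} — j (Alice) has j→e.
A3 = A2; e.g. d (Alice) has no edge into A2. Fixed point.
Alice's winning region = {e, j, k}.

e, j, k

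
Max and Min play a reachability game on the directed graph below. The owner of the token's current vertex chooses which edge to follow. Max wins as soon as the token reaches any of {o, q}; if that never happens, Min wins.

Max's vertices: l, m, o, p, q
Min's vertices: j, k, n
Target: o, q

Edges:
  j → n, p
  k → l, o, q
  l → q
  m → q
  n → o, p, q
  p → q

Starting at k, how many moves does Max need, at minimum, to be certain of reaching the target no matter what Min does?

A0 = {o, q}
A1: add {l, m, p} — l (Max) has l→q; m (Max) has m→q; p (Max) has p→q.
A2: add {k, n} — k (Min): all of {l, o, q} already in; n (Min): all of {o, p, q} already in.
k enters the attractor at level 2, so Max can force the target in 2 moves from there.

2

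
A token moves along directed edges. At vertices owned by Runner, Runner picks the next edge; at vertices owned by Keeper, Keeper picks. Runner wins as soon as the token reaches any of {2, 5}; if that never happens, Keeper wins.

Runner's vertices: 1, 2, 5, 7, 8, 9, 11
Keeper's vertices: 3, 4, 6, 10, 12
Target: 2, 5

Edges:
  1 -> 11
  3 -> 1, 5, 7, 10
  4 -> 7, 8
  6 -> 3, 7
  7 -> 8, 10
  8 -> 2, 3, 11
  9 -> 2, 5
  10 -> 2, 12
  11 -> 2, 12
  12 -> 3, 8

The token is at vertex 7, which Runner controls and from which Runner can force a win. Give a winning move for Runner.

A0 = {2, 5}
A1: add {8, 9, 11} — 8 (Runner) has 8→2; 9 (Runner) has 9→2; 11 (Runner) has 11→2.
A2: add {1, 7} — 1 (Runner) has 1→11; 7 (Runner) has 7→8.
A3: add {4} — 4 (Keeper): all of {7, 8} already in.
A4 = A3; e.g. 3 (Keeper) can still go to 10. Fixed point.
From 7, successor 8 is in the attractor (rank 1); the other successor 10 is not.

8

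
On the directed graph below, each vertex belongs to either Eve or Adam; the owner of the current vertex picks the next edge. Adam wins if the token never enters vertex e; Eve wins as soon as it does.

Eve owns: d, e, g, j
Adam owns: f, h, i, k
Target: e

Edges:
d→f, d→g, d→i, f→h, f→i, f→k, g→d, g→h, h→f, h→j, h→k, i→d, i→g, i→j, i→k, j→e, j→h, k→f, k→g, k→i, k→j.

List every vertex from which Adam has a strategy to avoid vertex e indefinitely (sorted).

A0 = {e}
A1: add {j} — j (Eve) has j→e.
A2 = A1; e.g. d (Eve) has no edge into A1. Fixed point.
Eve's attractor = {e, j}; Adam avoids the target exactly from the complement.

d, f, g, h, i, k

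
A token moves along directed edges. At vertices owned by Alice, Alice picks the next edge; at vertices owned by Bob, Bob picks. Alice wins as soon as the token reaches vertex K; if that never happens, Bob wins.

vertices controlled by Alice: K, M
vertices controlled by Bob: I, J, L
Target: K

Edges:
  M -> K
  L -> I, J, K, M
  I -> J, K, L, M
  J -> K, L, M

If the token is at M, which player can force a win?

Alice

A0 = {K}
A1: add {M} — M (Alice) has M→K.
A2 = A1; e.g. I (Bob) can still go to J. Fixed point.
M ∈ A1, so Alice can force the target.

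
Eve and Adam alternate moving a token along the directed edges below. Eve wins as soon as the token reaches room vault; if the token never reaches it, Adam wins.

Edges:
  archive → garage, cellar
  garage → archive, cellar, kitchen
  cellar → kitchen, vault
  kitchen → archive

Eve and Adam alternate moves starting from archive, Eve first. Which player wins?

Adam

Track states (vertex, player-to-move).
A0 = {(vault,Eve), (vault,Adam)}
A1: add {(cellar,Eve)}.
A2 = A1; e.g. (archive,Eve) stays out. (archive,Eve) never enters ⇒ Adam avoids the target.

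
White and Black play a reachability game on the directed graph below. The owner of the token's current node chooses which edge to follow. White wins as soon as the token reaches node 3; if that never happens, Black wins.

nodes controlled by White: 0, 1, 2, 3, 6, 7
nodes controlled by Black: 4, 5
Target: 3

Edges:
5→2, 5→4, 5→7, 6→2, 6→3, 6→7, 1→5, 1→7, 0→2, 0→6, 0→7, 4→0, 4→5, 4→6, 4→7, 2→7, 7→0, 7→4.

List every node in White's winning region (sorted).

0, 1, 2, 3, 6, 7

A0 = {3}
A1: add {6} — 6 (White) has 6→3.
A2: add {0} — 0 (White) has 0→6.
A3: add {7} — 7 (White) has 7→0.
A4: add {1, 2} — 1 (White) has 1→7; 2 (White) has 2→7.
A5 = A4; e.g. 4 (Black) can still go to 5. Fixed point.
White's winning region = {0, 1, 2, 3, 6, 7}.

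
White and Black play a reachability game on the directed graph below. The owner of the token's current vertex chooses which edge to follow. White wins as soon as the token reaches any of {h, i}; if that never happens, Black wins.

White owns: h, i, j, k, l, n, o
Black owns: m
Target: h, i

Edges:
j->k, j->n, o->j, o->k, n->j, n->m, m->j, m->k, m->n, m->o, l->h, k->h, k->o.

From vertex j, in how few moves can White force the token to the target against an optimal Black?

A0 = {h, i}
A1: add {k, l} — k (White) has k→h; l (White) has l→h.
A2: add {j, o} — j (White) has j→k; o (White) has o→k.
j enters the attractor at level 2, so White can force the target in 2 moves from there.

2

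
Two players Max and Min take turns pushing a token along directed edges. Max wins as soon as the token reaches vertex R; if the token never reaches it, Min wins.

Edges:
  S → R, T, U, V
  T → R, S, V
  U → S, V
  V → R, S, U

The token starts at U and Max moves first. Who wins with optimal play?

Track states (vertex, player-to-move).
A0 = {(R,Max), (R,Min)}
A1: add {(S,Max), (T,Max), (V,Max)}.
A2: add {(T,Min), (U,Min)}.
A3 = A2; e.g. (S,Min) stays out. (U,Max) never enters ⇒ Min avoids the target.

Min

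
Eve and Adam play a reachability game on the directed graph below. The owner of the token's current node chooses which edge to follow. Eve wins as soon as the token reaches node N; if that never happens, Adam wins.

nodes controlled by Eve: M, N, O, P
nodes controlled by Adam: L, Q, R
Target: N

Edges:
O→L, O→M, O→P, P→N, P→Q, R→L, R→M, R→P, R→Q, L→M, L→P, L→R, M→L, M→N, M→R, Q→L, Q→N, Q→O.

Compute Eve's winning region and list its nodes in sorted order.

A0 = {N}
A1: add {M, P} — M (Eve) has M→N; P (Eve) has P→N.
A2: add {O} — O (Eve) has O→M.
A3 = A2; e.g. L (Adam) can still go to R. Fixed point.
Eve's winning region = {M, N, O, P}.

M, N, O, P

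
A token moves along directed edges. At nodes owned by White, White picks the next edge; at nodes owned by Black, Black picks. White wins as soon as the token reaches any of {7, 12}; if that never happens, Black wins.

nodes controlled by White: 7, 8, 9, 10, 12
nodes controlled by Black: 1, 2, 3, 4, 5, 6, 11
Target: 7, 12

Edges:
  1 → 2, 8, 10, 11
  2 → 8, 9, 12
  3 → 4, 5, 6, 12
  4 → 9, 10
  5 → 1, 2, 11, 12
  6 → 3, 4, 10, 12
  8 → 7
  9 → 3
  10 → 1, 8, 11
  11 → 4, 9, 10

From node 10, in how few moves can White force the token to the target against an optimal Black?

2

A0 = {7, 12}
A1: add {8} — 8 (White) has 8→7.
A2: add {10} — 10 (White) has 10→8.
A3 = A2; e.g. 1 (Black) can still go to 2. Fixed point.
10 enters the attractor at level 2, so White can force the target in 2 moves from there.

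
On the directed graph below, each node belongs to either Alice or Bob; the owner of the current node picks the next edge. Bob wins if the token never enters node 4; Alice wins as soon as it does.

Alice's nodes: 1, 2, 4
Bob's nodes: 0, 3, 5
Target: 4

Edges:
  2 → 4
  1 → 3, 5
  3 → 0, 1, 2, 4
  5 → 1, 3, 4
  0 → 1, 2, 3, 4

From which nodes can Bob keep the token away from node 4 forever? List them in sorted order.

A0 = {4}
A1: add {2} — 2 (Alice) has 2→4.
A2 = A1; e.g. 0 (Bob) can still go to 1. Fixed point.
Alice's attractor = {2, 4}; Bob avoids the target exactly from the complement.

0, 1, 3, 5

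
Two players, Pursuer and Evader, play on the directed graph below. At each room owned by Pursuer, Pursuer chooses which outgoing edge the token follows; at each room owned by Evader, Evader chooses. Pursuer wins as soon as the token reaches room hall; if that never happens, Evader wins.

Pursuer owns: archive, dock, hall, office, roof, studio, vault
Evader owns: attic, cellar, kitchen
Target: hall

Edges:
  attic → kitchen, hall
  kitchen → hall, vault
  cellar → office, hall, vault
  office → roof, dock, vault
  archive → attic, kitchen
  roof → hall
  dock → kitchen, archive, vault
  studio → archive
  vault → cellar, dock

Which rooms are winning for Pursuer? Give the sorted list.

hall, office, roof

A0 = {hall}
A1: add {roof} — roof (Pursuer) has roof→hall.
A2: add {office} — office (Pursuer) has office→roof.
A3 = A2; e.g. attic (Evader) can still go to kitchen. Fixed point.
Pursuer's winning region = {hall, office, roof}.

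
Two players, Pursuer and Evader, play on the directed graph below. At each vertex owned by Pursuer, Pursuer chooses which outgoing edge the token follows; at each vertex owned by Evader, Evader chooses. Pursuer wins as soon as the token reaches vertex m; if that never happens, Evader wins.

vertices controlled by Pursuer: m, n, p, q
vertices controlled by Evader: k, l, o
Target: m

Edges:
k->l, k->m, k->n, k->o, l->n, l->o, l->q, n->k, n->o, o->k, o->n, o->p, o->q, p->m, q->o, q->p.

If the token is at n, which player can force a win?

A0 = {m}
A1: add {p} — p (Pursuer) has p→m.
A2: add {q} — q (Pursuer) has q→p.
A3 = A2; e.g. k (Evader) can still go to l. Fixed point.
n never enters the attractor, so Evader can avoid the target forever.

Evader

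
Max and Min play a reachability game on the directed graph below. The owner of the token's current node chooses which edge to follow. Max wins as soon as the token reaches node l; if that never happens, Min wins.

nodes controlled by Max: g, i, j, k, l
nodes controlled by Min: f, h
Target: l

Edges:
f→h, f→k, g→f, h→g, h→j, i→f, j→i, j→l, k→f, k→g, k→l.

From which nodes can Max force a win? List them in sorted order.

A0 = {l}
A1: add {j, k} — j (Max) has j→l; k (Max) has k→l.
A2 = A1; e.g. f (Min) can still go to h. Fixed point.
Max's winning region = {j, k, l}.

j, k, l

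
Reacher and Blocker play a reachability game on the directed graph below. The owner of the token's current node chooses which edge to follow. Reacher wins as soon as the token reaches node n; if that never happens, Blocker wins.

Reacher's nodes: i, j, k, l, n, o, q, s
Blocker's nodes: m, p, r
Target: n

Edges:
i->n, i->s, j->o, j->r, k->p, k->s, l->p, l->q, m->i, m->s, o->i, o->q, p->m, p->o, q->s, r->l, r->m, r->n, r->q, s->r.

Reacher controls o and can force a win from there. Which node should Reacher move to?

A0 = {n}
A1: add {i} — i (Reacher) has i→n.
A2: add {o} — o (Reacher) has o→i.
A3: add {j} — j (Reacher) has j→o.
A4 = A3; e.g. k (Reacher) has no edge into A3. Fixed point.
From o, successor i is in the attractor (rank 1); the other successor q is not.

i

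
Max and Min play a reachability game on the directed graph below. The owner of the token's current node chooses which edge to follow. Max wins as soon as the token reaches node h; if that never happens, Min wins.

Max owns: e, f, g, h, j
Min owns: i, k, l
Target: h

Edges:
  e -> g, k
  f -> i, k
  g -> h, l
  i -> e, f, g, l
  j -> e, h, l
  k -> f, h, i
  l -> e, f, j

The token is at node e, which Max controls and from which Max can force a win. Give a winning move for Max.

A0 = {h}
A1: add {g, j} — g (Max) has g→h; j (Max) has j→h.
A2: add {e} — e (Max) has e→g.
A3 = A2; e.g. f (Max) has no edge into A2. Fixed point.
From e, successor g is in the attractor (rank 1); the other successor k is not.

g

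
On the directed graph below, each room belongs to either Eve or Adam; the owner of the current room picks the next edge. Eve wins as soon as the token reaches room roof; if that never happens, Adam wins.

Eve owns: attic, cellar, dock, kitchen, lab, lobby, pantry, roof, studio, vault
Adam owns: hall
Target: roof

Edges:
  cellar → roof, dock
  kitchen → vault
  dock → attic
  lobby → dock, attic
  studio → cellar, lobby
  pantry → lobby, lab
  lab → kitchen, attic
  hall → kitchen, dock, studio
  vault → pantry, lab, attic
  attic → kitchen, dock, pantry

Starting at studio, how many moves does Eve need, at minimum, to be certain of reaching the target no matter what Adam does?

A0 = {roof}
A1: add {cellar} — cellar (Eve) has cellar→roof.
A2: add {studio} — studio (Eve) has studio→cellar.
A3 = A2; e.g. kitchen (Eve) has no edge into A2. Fixed point.
studio enters the attractor at level 2, so Eve can force the target in 2 moves from there.

2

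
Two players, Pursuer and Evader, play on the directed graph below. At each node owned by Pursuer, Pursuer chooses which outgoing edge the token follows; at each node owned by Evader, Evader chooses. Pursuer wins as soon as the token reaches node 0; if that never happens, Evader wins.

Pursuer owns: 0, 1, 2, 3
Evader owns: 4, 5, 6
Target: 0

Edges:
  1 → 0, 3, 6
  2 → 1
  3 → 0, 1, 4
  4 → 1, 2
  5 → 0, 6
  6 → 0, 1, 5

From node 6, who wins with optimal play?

Evader

A0 = {0}
A1: add {1, 3} — 1 (Pursuer) has 1→0; 3 (Pursuer) has 3→0.
A2: add {2} — 2 (Pursuer) has 2→1.
A3: add {4} — 4 (Evader): all of {1, 2} already in.
A4 = A3; e.g. 5 (Evader) can still go to 6. Fixed point.
6 never enters the attractor, so Evader can avoid the target forever.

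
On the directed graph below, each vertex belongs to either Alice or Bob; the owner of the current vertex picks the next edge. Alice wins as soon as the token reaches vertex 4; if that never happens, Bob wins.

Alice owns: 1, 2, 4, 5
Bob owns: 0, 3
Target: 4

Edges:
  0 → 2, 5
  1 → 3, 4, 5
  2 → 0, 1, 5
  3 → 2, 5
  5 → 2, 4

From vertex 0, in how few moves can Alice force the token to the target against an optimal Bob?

A0 = {4}
A1: add {1, 5} — 1 (Alice) has 1→4; 5 (Alice) has 5→4.
A2: add {2} — 2 (Alice) has 2→1.
A3: add {0, 3} — 0 (Bob): all of {2, 5} already in; 3 (Bob): all of {2, 5} already in.
A3 = all vertices. Fixed point.
0 enters the attractor at level 3, so Alice can force the target in 3 moves from there.

3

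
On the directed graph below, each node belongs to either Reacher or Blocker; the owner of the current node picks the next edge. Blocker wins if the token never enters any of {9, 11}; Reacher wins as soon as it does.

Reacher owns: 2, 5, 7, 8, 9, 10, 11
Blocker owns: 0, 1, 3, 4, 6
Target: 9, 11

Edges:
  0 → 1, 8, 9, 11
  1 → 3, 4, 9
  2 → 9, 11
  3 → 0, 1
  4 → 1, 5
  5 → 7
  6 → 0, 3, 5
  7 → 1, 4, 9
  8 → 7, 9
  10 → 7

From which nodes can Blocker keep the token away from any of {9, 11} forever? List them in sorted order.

A0 = {9, 11}
A1: add {2, 7, 8} — 2 (Reacher) has 2→9; 7 (Reacher) has 7→9; 8 (Reacher) has 8→9.
A2: add {5, 10} — 5 (Reacher) has 5→7; 10 (Reacher) has 10→7.
A3 = A2; e.g. 0 (Blocker) can still go to 1. Fixed point.
Reacher's attractor = {2, 5, 7, 8, 9, 10, 11}; Blocker avoids the target exactly from the complement.

0, 1, 3, 4, 6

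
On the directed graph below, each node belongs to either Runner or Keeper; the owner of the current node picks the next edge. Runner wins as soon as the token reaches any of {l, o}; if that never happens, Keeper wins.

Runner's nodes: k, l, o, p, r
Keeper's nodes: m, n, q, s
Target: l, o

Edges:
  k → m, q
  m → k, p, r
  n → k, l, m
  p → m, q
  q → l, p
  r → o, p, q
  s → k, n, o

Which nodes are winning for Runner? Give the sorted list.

l, o, r

A0 = {l, o}
A1: add {r} — r (Runner) has r→o.
A2 = A1; e.g. k (Runner) has no edge into A1. Fixed point.
Runner's winning region = {l, o, r}.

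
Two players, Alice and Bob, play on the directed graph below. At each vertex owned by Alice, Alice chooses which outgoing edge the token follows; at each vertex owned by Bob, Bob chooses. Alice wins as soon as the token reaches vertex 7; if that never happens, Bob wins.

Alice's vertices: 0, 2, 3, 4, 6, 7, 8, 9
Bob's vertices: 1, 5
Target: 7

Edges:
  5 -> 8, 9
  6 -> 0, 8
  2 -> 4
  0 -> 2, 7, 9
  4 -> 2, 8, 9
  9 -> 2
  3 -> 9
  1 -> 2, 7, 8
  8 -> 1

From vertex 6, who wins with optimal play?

A0 = {7}
A1: add {0} — 0 (Alice) has 0→7.
A2: add {6} — 6 (Alice) has 6→0.
A3 = A2; e.g. 1 (Bob) can still go to 2. Fixed point.
6 ∈ A2, so Alice can force the target.

Alice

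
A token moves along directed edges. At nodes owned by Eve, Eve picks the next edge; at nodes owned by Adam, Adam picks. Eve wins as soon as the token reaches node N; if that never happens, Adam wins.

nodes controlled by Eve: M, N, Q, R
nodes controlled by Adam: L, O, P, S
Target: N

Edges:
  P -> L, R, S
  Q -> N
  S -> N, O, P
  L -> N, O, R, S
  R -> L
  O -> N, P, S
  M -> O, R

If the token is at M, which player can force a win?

Adam

A0 = {N}
A1: add {Q} — Q (Eve) has Q→N.
A2 = A1; e.g. L (Adam) can still go to O. Fixed point.
M never enters the attractor, so Adam can avoid the target forever.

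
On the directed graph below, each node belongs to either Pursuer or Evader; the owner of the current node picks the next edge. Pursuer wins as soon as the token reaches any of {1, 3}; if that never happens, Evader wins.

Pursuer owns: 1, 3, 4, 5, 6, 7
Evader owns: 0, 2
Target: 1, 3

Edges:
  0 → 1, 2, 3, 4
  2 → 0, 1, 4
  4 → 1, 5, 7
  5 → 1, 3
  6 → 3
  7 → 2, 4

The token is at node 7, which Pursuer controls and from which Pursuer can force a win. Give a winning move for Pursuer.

4

A0 = {1, 3}
A1: add {4, 5, 6} — 4 (Pursuer) has 4→1; 5 (Pursuer) has 5→1; 6 (Pursuer) has 6→3.
A2: add {7} — 7 (Pursuer) has 7→4.
A3 = A2; e.g. 0 (Evader) can still go to 2. Fixed point.
From 7, successor 4 is in the attractor (rank 1); the other successor 2 is not.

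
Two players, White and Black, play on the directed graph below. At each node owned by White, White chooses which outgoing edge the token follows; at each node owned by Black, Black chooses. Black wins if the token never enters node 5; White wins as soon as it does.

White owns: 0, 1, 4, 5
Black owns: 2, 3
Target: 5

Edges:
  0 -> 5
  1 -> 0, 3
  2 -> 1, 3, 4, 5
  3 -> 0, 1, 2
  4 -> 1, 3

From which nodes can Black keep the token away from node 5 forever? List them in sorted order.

A0 = {5}
A1: add {0} — 0 (White) has 0→5.
A2: add {1} — 1 (White) has 1→0.
A3: add {4} — 4 (White) has 4→1.
A4 = A3; e.g. 2 (Black) can still go to 3. Fixed point.
White's attractor = {0, 1, 4, 5}; Black avoids the target exactly from the complement.

2, 3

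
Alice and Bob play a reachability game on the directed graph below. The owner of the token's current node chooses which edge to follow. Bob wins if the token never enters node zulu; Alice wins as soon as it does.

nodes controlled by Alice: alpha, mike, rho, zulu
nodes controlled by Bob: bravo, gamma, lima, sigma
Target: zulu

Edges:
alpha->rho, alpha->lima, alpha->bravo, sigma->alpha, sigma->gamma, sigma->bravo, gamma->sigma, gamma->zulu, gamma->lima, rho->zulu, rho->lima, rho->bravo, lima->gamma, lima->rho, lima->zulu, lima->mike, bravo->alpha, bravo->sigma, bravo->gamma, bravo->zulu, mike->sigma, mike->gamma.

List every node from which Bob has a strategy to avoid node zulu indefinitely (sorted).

A0 = {zulu}
A1: add {rho} — rho (Alice) has rho→zulu.
A2: add {alpha} — alpha (Alice) has alpha→rho.
A3 = A2; e.g. sigma (Bob) can still go to gamma. Fixed point.
Alice's attractor = {alpha, rho, zulu}; Bob avoids the target exactly from the complement.

bravo, gamma, lima, mike, sigma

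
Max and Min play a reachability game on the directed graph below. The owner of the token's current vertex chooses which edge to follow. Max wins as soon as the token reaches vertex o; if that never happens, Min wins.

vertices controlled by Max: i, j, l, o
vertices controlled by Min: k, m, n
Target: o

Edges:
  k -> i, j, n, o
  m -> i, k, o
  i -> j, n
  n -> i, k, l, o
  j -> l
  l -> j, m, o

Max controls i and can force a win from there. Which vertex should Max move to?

A0 = {o}
A1: add {l} — l (Max) has l→o.
A2: add {j} — j (Max) has j→l.
A3: add {i} — i (Max) has i→j.
A4 = A3; e.g. k (Min) can still go to n. Fixed point.
From i, successor j is in the attractor (rank 2); the other successor n is not.

j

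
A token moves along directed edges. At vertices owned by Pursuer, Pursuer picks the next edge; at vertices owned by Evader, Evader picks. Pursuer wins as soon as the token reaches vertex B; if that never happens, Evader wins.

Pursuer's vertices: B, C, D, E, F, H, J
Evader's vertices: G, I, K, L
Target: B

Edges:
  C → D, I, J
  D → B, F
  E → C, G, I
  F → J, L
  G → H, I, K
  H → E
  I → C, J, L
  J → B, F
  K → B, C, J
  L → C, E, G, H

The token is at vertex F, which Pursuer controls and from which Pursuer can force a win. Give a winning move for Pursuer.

A0 = {B}
A1: add {D, J} — D (Pursuer) has D→B; J (Pursuer) has J→B.
A2: add {C, F} — C (Pursuer) has C→D; F (Pursuer) has F→J.
A3: add {E, K} — E (Pursuer) has E→C; K (Evader): all of {B, C, J} already in.
A4: add {H} — H (Pursuer) has H→E.
A5 = A4; e.g. G (Evader) can still go to I. Fixed point.
From F, successor J is in the attractor (rank 1); the other successor L is not.

J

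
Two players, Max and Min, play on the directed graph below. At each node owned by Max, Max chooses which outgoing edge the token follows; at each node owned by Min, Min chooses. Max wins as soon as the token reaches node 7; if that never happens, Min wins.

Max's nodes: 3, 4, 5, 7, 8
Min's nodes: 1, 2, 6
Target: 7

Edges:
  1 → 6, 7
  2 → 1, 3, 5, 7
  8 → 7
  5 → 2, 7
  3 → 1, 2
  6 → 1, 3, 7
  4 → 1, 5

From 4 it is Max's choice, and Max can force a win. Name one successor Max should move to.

A0 = {7}
A1: add {5, 8} — 5 (Max) has 5→7; 8 (Max) has 8→7.
A2: add {4} — 4 (Max) has 4→5.
A3 = A2; e.g. 1 (Min) can still go to 6. Fixed point.
From 4, successor 5 is in the attractor (rank 1); the other successor 1 is not.

5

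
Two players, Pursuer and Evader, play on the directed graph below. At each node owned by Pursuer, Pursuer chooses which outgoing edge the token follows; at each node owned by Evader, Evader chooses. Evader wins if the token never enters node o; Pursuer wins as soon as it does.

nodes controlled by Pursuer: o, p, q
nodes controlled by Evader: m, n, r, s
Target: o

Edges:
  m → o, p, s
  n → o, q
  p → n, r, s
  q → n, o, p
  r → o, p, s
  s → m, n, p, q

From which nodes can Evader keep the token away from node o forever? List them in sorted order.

A0 = {o}
A1: add {q} — q (Pursuer) has q→o.
A2: add {n} — n (Evader): all of {o, q} already in.
A3: add {p} — p (Pursuer) has p→n.
A4 = A3; e.g. m (Evader) can still go to s. Fixed point.
Pursuer's attractor = {n, o, p, q}; Evader avoids the target exactly from the complement.

m, r, s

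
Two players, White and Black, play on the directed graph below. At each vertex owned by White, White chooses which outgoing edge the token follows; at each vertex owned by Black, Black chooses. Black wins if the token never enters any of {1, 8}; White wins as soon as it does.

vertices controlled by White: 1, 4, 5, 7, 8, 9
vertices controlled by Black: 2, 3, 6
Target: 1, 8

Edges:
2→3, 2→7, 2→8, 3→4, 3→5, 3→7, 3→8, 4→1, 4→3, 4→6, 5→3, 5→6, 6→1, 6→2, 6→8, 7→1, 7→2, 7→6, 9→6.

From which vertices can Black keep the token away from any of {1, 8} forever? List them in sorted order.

A0 = {1, 8}
A1: add {4, 7} — 4 (White) has 4→1; 7 (White) has 7→1.
A2 = A1; e.g. 2 (Black) can still go to 3. Fixed point.
White's attractor = {1, 4, 7, 8}; Black avoids the target exactly from the complement.

2, 3, 5, 6, 9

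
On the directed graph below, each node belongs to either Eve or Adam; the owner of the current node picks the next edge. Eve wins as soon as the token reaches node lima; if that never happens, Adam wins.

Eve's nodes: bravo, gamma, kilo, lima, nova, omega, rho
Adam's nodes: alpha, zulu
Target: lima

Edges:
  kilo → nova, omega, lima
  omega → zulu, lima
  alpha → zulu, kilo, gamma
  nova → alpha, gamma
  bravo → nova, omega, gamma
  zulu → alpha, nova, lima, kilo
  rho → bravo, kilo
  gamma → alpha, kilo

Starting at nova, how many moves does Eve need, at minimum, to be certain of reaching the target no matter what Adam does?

3

A0 = {lima}
A1: add {kilo, omega} — omega (Eve) has omega→lima; kilo (Eve) has kilo→lima.
A2: add {bravo, gamma, rho} — bravo (Eve) has bravo→omega; rho (Eve) has rho→kilo; gamma (Eve) has gamma→kilo.
A3: add {nova} — nova (Eve) has nova→gamma.
A4 = A3; e.g. zulu (Adam) can still go to alpha. Fixed point.
nova enters the attractor at level 3, so Eve can force the target in 3 moves from there.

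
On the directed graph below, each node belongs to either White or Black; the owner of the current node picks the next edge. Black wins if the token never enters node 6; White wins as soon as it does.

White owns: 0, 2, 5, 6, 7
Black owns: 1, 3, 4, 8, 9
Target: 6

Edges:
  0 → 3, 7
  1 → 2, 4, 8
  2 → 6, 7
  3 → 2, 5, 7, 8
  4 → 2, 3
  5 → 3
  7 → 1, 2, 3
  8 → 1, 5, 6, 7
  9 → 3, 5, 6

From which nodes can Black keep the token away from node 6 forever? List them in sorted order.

1, 3, 4, 5, 8, 9

A0 = {6}
A1: add {2} — 2 (White) has 2→6.
A2: add {7} — 7 (White) has 7→2.
A3: add {0} — 0 (White) has 0→7.
A4 = A3; e.g. 1 (Black) can still go to 4. Fixed point.
White's attractor = {0, 2, 6, 7}; Black avoids the target exactly from the complement.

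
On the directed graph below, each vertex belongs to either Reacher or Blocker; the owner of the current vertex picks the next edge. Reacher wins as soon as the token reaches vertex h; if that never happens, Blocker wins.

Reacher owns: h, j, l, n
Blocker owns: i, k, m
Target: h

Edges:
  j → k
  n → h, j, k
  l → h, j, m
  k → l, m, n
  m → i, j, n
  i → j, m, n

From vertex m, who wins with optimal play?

Blocker

A0 = {h}
A1: add {l, n} — l (Reacher) has l→h; n (Reacher) has n→h.
A2 = A1; e.g. i (Blocker) can still go to j. Fixed point.
m never enters the attractor, so Blocker can avoid the target forever.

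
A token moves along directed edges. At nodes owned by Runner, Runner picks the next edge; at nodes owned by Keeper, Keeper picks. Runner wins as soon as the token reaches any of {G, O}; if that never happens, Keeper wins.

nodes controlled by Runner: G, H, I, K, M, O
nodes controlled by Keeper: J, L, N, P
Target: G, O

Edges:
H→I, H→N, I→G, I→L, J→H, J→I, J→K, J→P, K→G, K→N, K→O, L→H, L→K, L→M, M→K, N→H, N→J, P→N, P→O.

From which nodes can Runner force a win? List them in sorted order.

G, H, I, K, L, M, O

A0 = {G, O}
A1: add {I, K} — I (Runner) has I→G; K (Runner) has K→G.
A2: add {H, M} — H (Runner) has H→I; M (Runner) has M→K.
A3: add {L} — L (Keeper): all of {H, K, M} already in.
A4 = A3; e.g. J (Keeper) can still go to P. Fixed point.
Runner's winning region = {G, H, I, K, L, M, O}.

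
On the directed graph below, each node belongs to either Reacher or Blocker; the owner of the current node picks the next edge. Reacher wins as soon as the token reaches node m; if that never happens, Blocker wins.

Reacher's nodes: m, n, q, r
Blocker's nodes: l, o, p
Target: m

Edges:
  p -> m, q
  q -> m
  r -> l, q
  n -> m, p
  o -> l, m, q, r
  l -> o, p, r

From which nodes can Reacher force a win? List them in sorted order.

A0 = {m}
A1: add {n, q} — n (Reacher) has n→m; q (Reacher) has q→m.
A2: add {p, r} — p (Blocker): all of {m, q} already in; r (Reacher) has r→q.
A3 = A2; e.g. l (Blocker) can still go to o. Fixed point.
Reacher's winning region = {m, n, p, q, r}.

m, n, p, q, r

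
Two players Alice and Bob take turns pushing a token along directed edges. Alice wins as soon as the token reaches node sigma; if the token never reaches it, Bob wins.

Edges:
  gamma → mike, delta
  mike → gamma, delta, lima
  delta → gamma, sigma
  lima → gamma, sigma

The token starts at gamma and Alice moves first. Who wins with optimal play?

Track states (vertex, player-to-move).
A0 = {(sigma,Alice), (sigma,Bob)}
A1: add {(delta,Alice), (lima,Alice)}.
A2 = A1; e.g. (gamma,Alice) stays out. (gamma,Alice) never enters ⇒ Bob avoids the target.

Bob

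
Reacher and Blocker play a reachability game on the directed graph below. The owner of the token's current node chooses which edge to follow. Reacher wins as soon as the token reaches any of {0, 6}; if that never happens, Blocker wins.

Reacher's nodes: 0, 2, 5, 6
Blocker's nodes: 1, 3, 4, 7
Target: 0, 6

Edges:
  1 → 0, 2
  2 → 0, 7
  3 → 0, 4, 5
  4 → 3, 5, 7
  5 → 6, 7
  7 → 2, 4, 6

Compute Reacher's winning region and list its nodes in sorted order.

0, 1, 2, 5, 6

A0 = {0, 6}
A1: add {2, 5} — 2 (Reacher) has 2→0; 5 (Reacher) has 5→6.
A2: add {1} — 1 (Blocker): all of {0, 2} already in.
A3 = A2; e.g. 3 (Blocker) can still go to 4. Fixed point.
Reacher's winning region = {0, 1, 2, 5, 6}.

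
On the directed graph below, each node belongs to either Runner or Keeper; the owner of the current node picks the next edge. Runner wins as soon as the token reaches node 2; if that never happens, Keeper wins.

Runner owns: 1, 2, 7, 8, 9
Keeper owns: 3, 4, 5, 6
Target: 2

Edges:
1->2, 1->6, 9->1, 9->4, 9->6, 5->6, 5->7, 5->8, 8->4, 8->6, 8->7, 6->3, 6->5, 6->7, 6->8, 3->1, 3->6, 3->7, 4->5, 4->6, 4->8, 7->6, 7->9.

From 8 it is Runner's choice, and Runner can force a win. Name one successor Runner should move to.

7

A0 = {2}
A1: add {1} — 1 (Runner) has 1→2.
A2: add {9} — 9 (Runner) has 9→1.
A3: add {7} — 7 (Runner) has 7→9.
A4: add {8} — 8 (Runner) has 8→7.
A5 = A4; e.g. 3 (Keeper) can still go to 6. Fixed point.
From 8, successor 7 is in the attractor (rank 3); the other successors 4, 6 are not.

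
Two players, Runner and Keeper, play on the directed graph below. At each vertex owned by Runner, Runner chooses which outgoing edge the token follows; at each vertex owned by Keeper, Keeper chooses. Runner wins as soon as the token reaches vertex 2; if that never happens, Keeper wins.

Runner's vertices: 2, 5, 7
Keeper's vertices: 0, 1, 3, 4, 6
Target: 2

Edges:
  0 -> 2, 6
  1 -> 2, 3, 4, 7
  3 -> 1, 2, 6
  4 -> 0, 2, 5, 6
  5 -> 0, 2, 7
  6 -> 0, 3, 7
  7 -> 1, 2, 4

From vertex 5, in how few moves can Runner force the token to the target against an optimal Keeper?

A0 = {2}
A1: add {5, 7} — 5 (Runner) has 5→2; 7 (Runner) has 7→2.
A2 = A1; e.g. 0 (Keeper) can still go to 6. Fixed point.
5 enters the attractor at level 1, so Runner can force the target in 1 move from there.

1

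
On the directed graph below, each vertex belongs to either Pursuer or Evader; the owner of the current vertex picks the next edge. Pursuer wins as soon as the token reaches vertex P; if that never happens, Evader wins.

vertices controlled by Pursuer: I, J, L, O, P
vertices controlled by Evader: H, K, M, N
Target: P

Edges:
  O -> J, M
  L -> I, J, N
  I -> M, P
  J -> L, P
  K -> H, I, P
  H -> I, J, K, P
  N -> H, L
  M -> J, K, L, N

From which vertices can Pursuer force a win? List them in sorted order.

I, J, L, O, P

A0 = {P}
A1: add {I, J} — I (Pursuer) has I→P; J (Pursuer) has J→P.
A2: add {L, O} — L (Pursuer) has L→I; O (Pursuer) has O→J.
A3 = A2; e.g. H (Evader) can still go to K. Fixed point.
Pursuer's winning region = {I, J, L, O, P}.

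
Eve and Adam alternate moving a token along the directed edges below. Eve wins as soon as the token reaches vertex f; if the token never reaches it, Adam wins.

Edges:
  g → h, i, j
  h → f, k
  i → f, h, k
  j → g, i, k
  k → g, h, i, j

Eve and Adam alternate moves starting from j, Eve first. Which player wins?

Adam

Track states (vertex, player-to-move).
A0 = {(f,Eve), (f,Adam)}
A1: add {(h,Eve), (i,Eve)}.
A2 = A1; e.g. (g,Eve) stays out. (j,Eve) never enters ⇒ Adam avoids the target.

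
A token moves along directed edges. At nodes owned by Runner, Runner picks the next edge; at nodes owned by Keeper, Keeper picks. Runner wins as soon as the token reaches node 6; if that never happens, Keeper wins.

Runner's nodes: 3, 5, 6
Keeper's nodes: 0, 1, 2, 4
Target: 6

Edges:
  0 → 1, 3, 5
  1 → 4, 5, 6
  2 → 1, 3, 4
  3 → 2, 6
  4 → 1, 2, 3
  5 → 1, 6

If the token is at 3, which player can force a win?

A0 = {6}
A1: add {3, 5} — 3 (Runner) has 3→6; 5 (Runner) has 5→6.
A2 = A1; e.g. 0 (Keeper) can still go to 1. Fixed point.
3 ∈ A1, so Runner can force the target.

Runner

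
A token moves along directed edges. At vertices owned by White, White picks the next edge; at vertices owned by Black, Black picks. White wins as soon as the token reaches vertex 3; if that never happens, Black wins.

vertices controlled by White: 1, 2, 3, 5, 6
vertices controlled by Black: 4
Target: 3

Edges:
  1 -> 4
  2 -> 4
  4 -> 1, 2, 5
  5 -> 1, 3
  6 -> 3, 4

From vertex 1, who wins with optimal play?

Black

A0 = {3}
A1: add {5, 6} — 5 (White) has 5→3; 6 (White) has 6→3.
A2 = A1; e.g. 1 (White) has no edge into A1. Fixed point.
1 never enters the attractor, so Black can avoid the target forever.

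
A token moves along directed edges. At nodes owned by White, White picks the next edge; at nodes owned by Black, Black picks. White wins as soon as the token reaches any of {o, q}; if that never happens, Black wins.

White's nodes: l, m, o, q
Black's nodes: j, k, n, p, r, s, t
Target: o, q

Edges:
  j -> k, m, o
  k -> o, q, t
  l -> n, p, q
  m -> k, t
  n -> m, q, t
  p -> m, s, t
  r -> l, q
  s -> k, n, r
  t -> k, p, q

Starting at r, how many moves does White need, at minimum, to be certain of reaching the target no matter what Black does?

A0 = {o, q}
A1: add {l} — l (White) has l→q.
A2: add {r} — r (Black): all of {l, q} already in.
A3 = A2; e.g. j (Black) can still go to k. Fixed point.
r enters the attractor at level 2, so White can force the target in 2 moves from there.

2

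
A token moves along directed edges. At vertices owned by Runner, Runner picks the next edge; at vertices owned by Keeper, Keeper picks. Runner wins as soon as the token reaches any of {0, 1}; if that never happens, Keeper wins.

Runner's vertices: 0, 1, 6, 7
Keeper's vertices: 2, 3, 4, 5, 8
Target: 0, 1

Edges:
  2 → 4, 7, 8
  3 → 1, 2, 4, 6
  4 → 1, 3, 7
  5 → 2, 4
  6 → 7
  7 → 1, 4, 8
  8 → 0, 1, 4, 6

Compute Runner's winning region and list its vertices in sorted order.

A0 = {0, 1}
A1: add {7} — 7 (Runner) has 7→1.
A2: add {6} — 6 (Runner) has 6→7.
A3 = A2; e.g. 2 (Keeper) can still go to 4. Fixed point.
Runner's winning region = {0, 1, 6, 7}.

0, 1, 6, 7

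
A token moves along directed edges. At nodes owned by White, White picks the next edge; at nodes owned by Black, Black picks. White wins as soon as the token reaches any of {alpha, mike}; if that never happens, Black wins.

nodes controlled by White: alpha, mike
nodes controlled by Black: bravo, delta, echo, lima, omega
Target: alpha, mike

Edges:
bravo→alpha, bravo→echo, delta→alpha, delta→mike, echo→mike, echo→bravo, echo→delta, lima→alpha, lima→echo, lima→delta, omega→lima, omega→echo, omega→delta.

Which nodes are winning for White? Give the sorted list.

A0 = {alpha, mike}
A1: add {delta} — delta (Black): all of {alpha, mike} already in.
A2 = A1; e.g. lima (Black) can still go to echo. Fixed point.
White's winning region = {alpha, delta, mike}.

alpha, delta, mike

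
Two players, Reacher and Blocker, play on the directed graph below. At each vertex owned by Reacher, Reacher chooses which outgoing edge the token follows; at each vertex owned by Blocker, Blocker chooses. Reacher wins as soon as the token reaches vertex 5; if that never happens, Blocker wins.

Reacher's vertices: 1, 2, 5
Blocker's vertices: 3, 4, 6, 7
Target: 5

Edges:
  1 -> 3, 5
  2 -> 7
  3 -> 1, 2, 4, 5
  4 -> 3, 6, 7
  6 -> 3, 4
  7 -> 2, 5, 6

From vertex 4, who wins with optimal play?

A0 = {5}
A1: add {1} — 1 (Reacher) has 1→5.
A2 = A1; e.g. 2 (Reacher) has no edge into A1. Fixed point.
4 never enters the attractor, so Blocker can avoid the target forever.

Blocker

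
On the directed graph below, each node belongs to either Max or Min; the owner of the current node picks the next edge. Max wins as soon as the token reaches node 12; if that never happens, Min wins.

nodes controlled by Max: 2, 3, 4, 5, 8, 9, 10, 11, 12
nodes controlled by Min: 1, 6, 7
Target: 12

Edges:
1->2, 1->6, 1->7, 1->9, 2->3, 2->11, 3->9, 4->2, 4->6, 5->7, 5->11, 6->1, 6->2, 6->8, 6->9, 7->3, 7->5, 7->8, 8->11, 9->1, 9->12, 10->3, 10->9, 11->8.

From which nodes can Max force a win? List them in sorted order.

A0 = {12}
A1: add {9} — 9 (Max) has 9→12.
A2: add {3, 10} — 3 (Max) has 3→9; 10 (Max) has 10→9.
A3: add {2} — 2 (Max) has 2→3.
A4: add {4} — 4 (Max) has 4→2.
A5 = A4; e.g. 1 (Min) can still go to 6. Fixed point.
Max's winning region = {2, 3, 4, 9, 10, 12}.

2, 3, 4, 9, 10, 12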